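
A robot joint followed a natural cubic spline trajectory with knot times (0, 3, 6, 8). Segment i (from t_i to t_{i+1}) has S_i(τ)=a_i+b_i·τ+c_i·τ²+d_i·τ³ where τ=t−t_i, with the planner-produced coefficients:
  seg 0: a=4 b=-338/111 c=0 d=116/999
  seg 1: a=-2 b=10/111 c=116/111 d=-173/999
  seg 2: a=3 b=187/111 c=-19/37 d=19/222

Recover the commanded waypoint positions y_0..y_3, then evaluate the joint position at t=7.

y_0=4 y_1=-2 y_2=3 y_3=5
S(7) = 315/74

y_0 = S_0(0) = a_0 = 4
y_1 = S_1(0) = a_1 = -2
y_2 = S_2(0) = a_2 = 3
y_3 = S_2(2) = 5
t_q=7 is in segment 2 (τ=1); S_2(τ)=315/74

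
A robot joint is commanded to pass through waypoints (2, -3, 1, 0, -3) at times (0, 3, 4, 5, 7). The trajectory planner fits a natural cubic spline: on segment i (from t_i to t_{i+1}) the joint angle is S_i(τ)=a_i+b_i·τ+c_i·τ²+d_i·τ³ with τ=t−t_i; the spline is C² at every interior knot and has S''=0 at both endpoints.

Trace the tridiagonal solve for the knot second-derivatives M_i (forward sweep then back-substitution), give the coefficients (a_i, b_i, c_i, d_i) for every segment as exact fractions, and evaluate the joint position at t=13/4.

  seg 0: a=2 b=-4657/1068 c=0 d=959/3204
  seg 1: a=-3 b=1987/534 c=959/356 d=-2579/1068
  seg 2: a=1 b=1991/1068 c=-405/89 d=1801/1068
  seg 3: a=0 b=-1163/534 c=181/356 d=-181/2136
S(13/4) = -44181/22784

Δ: Δ0=-5/3, Δ1=4, Δ2=-1, Δ3=-3/2
row 1: diag=8, rhs=34; c'=1/8, d'=17/4
row 2: denom=4−1·1/8=31/8; d'=(-30−1·17/4)/(31/8)=-274/31
row 3: denom=6−1·8/31=178/31; d'=(-3−1·-274/31)/(178/31)=181/178
back: M3=181/178
back: M2=-274/31−8/31·181/178=-810/89
back: M1=17/4−1/8·-810/89=959/178
M: M0=0, M1=959/178, M2=-810/89, M3=181/178, M4=0
seg 0: a=2, c=M0/2=0, d=(M1−M0)/(6·3)=959/3204, b=Δ0−h0·(2M0+M1)/6=-4657/1068
seg 1: a=-3, c=M1/2=959/356, d=(M2−M1)/(6·1)=-2579/1068, b=Δ1−h1·(2M1+M2)/6=1987/534
seg 2: a=1, c=M2/2=-405/89, d=(M3−M2)/(6·1)=1801/1068, b=Δ2−h2·(2M2+M3)/6=1991/1068
seg 3: a=0, c=M3/2=181/356, d=(M4−M3)/(6·2)=-181/2136, b=Δ3−h3·(2M3+M4)/6=-1163/534
t_q=13/4 → seg 1, τ=1/4; S=-3+1987/534·τ+959/356·τ²+-2579/1068·τ³=-44181/22784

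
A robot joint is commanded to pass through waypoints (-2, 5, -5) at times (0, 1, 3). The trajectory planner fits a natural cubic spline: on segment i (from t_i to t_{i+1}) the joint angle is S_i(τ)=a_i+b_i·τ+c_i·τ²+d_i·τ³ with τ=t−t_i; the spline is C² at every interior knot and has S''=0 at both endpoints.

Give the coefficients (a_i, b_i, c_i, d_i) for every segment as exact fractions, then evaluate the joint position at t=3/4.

Δ: Δ0=7, Δ1=-5
row 1: diag=6, rhs=-72; c'=1/3, d'=-12
back: M1=-12
M: M0=0, M1=-12, M2=0
seg 0: a=-2, c=M0/2=0, d=(M1−M0)/(6·1)=-2, b=Δ0−h0·(2M0+M1)/6=9
seg 1: a=5, c=M1/2=-6, d=(M2−M1)/(6·2)=1, b=Δ1−h1·(2M1+M2)/6=3
t_q=3/4 → seg 0, τ=3/4; S=-2+9·τ+0·τ²+-2·τ³=125/32

  seg 0: a=-2 b=9 c=0 d=-2
  seg 1: a=5 b=3 c=-6 d=1
S(3/4) = 125/32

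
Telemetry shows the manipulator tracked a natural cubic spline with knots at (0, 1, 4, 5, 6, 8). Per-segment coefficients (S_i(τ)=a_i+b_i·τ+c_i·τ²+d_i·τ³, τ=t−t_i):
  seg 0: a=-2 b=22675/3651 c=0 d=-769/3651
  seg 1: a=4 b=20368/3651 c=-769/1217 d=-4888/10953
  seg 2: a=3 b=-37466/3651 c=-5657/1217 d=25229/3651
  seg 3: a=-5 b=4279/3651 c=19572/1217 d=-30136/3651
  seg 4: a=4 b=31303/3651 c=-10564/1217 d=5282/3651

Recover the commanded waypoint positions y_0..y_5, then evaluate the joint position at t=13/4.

y_0=-2 y_1=4 y_2=3 y_3=-5 y_4=4 y_5=-2
S(13/4) = 161033/19472

y_0 = S_0(0) = a_0 = -2
y_1 = S_1(0) = a_1 = 4
y_2 = S_2(0) = a_2 = 3
y_3 = S_3(0) = a_3 = -5
y_4 = S_4(0) = a_4 = 4
y_5 = S_4(2) = -2
t_q=13/4 is in segment 1 (τ=9/4); S_1(τ)=161033/19472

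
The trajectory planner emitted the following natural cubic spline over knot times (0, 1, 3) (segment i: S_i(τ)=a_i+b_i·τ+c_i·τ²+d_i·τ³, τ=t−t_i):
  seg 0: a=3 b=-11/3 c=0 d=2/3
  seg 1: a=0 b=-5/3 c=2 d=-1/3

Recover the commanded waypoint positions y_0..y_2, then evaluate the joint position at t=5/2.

y_0=3 y_1=0 y_2=2
S(5/2) = 7/8

y_0 = S_0(0) = a_0 = 3
y_1 = S_1(0) = a_1 = 0
y_2 = S_1(2) = 2
t_q=5/2 is in segment 1 (τ=3/2); S_1(τ)=7/8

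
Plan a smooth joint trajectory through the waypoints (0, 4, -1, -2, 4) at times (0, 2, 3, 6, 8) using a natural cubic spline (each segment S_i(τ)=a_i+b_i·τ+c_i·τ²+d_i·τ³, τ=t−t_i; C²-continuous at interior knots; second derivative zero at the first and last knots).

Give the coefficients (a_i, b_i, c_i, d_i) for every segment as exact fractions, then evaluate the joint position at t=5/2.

  seg 0: a=0 b=2849/624 c=0 d=-1601/2496
  seg 1: a=4 b=-977/312 c=-1601/416 d=2471/1248
  seg 2: a=-1 b=-6101/1248 c=435/208 d=-55/288
  seg 3: a=-2 b=781/312 c=155/416 d=-155/2496
S(5/2) = 5723/3328

Δ: Δ0=2, Δ1=-5, Δ2=-1/3, Δ3=3
row 1: diag=6, rhs=-42; c'=1/6, d'=-7
row 2: denom=8−1·1/6=47/6; d'=(28−1·-7)/(47/6)=210/47
row 3: denom=10−3·18/47=416/47; d'=(20−3·210/47)/(416/47)=155/208
back: M3=155/208
back: M2=210/47−18/47·155/208=435/104
back: M1=-7−1/6·435/104=-1601/208
M: M0=0, M1=-1601/208, M2=435/104, M3=155/208, M4=0
seg 0: a=0, c=M0/2=0, d=(M1−M0)/(6·2)=-1601/2496, b=Δ0−h0·(2M0+M1)/6=2849/624
seg 1: a=4, c=M1/2=-1601/416, d=(M2−M1)/(6·1)=2471/1248, b=Δ1−h1·(2M1+M2)/6=-977/312
seg 2: a=-1, c=M2/2=435/208, d=(M3−M2)/(6·3)=-55/288, b=Δ2−h2·(2M2+M3)/6=-6101/1248
seg 3: a=-2, c=M3/2=155/416, d=(M4−M3)/(6·2)=-155/2496, b=Δ3−h3·(2M3+M4)/6=781/312
t_q=5/2 → seg 1, τ=1/2; S=4+-977/312·τ+-1601/416·τ²+2471/1248·τ³=5723/3328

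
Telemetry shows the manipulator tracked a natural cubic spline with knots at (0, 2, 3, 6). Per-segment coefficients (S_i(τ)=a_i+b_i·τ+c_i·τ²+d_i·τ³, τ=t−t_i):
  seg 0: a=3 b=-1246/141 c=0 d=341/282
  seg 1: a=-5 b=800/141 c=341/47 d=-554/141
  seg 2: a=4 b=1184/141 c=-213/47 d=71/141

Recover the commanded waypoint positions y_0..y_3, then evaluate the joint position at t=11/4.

y_0 = S_0(0) = a_0 = 3
y_1 = S_1(0) = a_1 = -5
y_2 = S_2(0) = a_2 = 4
y_3 = S_2(3) = 2
t_q=11/4 is in segment 1 (τ=3/4); S_1(τ)=2525/1504

y_0=3 y_1=-5 y_2=4 y_3=2
S(11/4) = 2525/1504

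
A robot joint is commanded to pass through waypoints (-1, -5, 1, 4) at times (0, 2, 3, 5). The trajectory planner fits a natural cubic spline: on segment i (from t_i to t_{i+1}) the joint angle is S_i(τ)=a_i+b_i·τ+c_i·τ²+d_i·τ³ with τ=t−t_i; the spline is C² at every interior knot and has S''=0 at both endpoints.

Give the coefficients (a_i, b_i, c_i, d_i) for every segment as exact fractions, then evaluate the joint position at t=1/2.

  seg 0: a=-1 b=-5 c=0 d=3/4
  seg 1: a=-5 b=4 c=9/2 d=-5/2
  seg 2: a=1 b=11/2 c=-3 d=1/2
S(1/2) = -109/32

Δ: Δ0=-2, Δ1=6, Δ2=3/2
row 1: diag=6, rhs=48; c'=1/6, d'=8
row 2: denom=6−1·1/6=35/6; d'=(-27−1·8)/(35/6)=-6
back: M2=-6
back: M1=8−1/6·-6=9
M: M0=0, M1=9, M2=-6, M3=0
seg 0: a=-1, c=M0/2=0, d=(M1−M0)/(6·2)=3/4, b=Δ0−h0·(2M0+M1)/6=-5
seg 1: a=-5, c=M1/2=9/2, d=(M2−M1)/(6·1)=-5/2, b=Δ1−h1·(2M1+M2)/6=4
seg 2: a=1, c=M2/2=-3, d=(M3−M2)/(6·2)=1/2, b=Δ2−h2·(2M2+M3)/6=11/2
t_q=1/2 → seg 0, τ=1/2; S=-1+-5·τ+0·τ²+3/4·τ³=-109/32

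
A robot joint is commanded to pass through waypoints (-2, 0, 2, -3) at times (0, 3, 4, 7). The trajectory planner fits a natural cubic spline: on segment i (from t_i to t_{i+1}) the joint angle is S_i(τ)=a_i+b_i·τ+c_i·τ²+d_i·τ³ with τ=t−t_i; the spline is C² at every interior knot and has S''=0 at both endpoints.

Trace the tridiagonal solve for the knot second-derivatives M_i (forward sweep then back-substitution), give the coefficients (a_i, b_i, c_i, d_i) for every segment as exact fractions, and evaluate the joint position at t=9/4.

Δ: Δ0=2/3, Δ1=2, Δ2=-5/3
row 1: diag=8, rhs=8; c'=1/8, d'=1
row 2: denom=8−1·1/8=63/8; d'=(-22−1·1)/(63/8)=-184/63
back: M2=-184/63
back: M1=1−1/8·-184/63=86/63
M: M0=0, M1=86/63, M2=-184/63, M3=0
seg 0: a=-2, c=M0/2=0, d=(M1−M0)/(6·3)=43/567, b=Δ0−h0·(2M0+M1)/6=-1/63
seg 1: a=0, c=M1/2=43/63, d=(M2−M1)/(6·1)=-5/7, b=Δ1−h1·(2M1+M2)/6=128/63
seg 2: a=2, c=M2/2=-92/63, d=(M3−M2)/(6·3)=92/567, b=Δ2−h2·(2M2+M3)/6=79/63
t_q=9/4 → seg 0, τ=9/4; S=-2+-1/63·τ+0·τ²+43/567·τ³=-75/64

  seg 0: a=-2 b=-1/63 c=0 d=43/567
  seg 1: a=0 b=128/63 c=43/63 d=-5/7
  seg 2: a=2 b=79/63 c=-92/63 d=92/567
S(9/4) = -75/64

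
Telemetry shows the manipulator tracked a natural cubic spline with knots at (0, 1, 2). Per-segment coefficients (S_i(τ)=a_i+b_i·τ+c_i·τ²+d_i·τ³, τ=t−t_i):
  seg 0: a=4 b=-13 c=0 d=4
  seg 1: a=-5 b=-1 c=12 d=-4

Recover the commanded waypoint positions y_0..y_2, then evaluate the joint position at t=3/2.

y_0 = S_0(0) = a_0 = 4
y_1 = S_1(0) = a_1 = -5
y_2 = S_1(1) = 2
t_q=3/2 is in segment 1 (τ=1/2); S_1(τ)=-3

y_0=4 y_1=-5 y_2=2
S(3/2) = -3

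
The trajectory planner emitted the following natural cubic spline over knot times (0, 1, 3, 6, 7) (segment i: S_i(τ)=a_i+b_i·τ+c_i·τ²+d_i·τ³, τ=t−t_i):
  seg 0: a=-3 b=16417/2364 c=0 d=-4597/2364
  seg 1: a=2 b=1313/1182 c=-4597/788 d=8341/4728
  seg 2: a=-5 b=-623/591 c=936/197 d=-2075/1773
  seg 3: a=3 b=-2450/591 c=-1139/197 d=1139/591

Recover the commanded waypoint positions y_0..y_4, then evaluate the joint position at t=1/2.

y_0=-3 y_1=2 y_2=-5 y_3=3 y_4=-5
S(1/2) = 1445/6304

y_0 = S_0(0) = a_0 = -3
y_1 = S_1(0) = a_1 = 2
y_2 = S_2(0) = a_2 = -5
y_3 = S_3(0) = a_3 = 3
y_4 = S_3(1) = -5
t_q=1/2 is in segment 0 (τ=1/2); S_0(τ)=1445/6304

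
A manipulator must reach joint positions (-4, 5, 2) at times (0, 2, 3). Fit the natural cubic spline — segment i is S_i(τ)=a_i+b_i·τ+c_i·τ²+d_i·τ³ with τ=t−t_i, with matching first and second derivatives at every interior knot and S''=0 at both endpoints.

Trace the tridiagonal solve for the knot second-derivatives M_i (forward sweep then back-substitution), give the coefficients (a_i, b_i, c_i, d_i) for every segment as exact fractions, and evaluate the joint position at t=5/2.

  seg 0: a=-4 b=7 c=0 d=-5/8
  seg 1: a=5 b=-1/2 c=-15/4 d=5/4
S(5/2) = 127/32

Δ: Δ0=9/2, Δ1=-3
row 1: diag=6, rhs=-45; c'=1/6, d'=-15/2
back: M1=-15/2
M: M0=0, M1=-15/2, M2=0
seg 0: a=-4, c=M0/2=0, d=(M1−M0)/(6·2)=-5/8, b=Δ0−h0·(2M0+M1)/6=7
seg 1: a=5, c=M1/2=-15/4, d=(M2−M1)/(6·1)=5/4, b=Δ1−h1·(2M1+M2)/6=-1/2
t_q=5/2 → seg 1, τ=1/2; S=5+-1/2·τ+-15/4·τ²+5/4·τ³=127/32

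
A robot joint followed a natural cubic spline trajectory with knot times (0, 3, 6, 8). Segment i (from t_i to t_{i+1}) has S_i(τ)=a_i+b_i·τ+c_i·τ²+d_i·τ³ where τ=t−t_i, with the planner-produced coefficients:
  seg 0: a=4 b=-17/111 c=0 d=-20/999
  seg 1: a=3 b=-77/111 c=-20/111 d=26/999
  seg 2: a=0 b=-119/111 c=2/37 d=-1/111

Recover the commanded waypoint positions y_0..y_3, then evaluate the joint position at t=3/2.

y_0 = S_0(0) = a_0 = 4
y_1 = S_1(0) = a_1 = 3
y_2 = S_2(0) = a_2 = 0
y_3 = S_2(2) = -2
t_q=3/2 is in segment 0 (τ=3/2); S_0(τ)=137/37

y_0=4 y_1=3 y_2=0 y_3=-2
S(3/2) = 137/37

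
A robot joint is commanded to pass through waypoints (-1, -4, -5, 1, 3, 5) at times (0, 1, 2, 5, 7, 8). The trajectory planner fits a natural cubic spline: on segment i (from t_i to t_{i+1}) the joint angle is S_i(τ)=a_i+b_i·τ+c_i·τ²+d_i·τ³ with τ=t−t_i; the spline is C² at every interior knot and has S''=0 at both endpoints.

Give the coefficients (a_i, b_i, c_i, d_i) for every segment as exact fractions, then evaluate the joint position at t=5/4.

  seg 0: a=-1 b=-1289/380 c=0 d=149/380
  seg 1: a=-4 b=-421/190 c=447/380 d=3/76
  seg 2: a=-5 b=97/380 c=123/95 d=-271/1140
  seg 3: a=1 b=61/38 c=-321/380 d=103/380
  seg 4: a=3 b=281/190 c=297/380 d=-99/380
S(5/4) = -108949/24320

Δ: Δ0=-3, Δ1=-1, Δ2=2, Δ3=1, Δ4=2
row 1: diag=4, rhs=12; c'=1/4, d'=3
row 2: denom=8−1·1/4=31/4; d'=(18−1·3)/(31/4)=60/31
row 3: denom=10−3·12/31=274/31; d'=(-6−3·60/31)/(274/31)=-183/137
row 4: denom=6−2·31/137=760/137; d'=(6−2·-183/137)/(760/137)=297/190
back: M4=297/190
back: M3=-183/137−31/137·297/190=-321/190
back: M2=60/31−12/31·-321/190=246/95
back: M1=3−1/4·246/95=447/190
M: M0=0, M1=447/190, M2=246/95, M3=-321/190, M4=297/190, M5=0
seg 0: a=-1, c=M0/2=0, d=(M1−M0)/(6·1)=149/380, b=Δ0−h0·(2M0+M1)/6=-1289/380
seg 1: a=-4, c=M1/2=447/380, d=(M2−M1)/(6·1)=3/76, b=Δ1−h1·(2M1+M2)/6=-421/190
seg 2: a=-5, c=M2/2=123/95, d=(M3−M2)/(6·3)=-271/1140, b=Δ2−h2·(2M2+M3)/6=97/380
seg 3: a=1, c=M3/2=-321/380, d=(M4−M3)/(6·2)=103/380, b=Δ3−h3·(2M3+M4)/6=61/38
seg 4: a=3, c=M4/2=297/380, d=(M5−M4)/(6·1)=-99/380, b=Δ4−h4·(2M4+M5)/6=281/190
t_q=5/4 → seg 1, τ=1/4; S=-4+-421/190·τ+447/380·τ²+3/76·τ³=-108949/24320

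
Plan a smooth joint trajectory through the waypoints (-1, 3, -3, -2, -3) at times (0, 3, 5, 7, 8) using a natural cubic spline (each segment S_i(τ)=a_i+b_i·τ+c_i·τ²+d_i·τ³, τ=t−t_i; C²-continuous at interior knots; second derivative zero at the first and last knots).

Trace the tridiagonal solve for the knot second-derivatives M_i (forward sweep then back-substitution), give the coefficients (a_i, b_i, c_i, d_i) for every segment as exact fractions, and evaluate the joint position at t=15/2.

Δ: Δ0=4/3, Δ1=-3, Δ2=1/2, Δ3=-1
row 1: diag=10, rhs=-26; c'=1/5, d'=-13/5
row 2: denom=8−2·1/5=38/5; d'=(21−2·-13/5)/(38/5)=131/38
row 3: denom=6−2·5/19=104/19; d'=(-9−2·131/38)/(104/19)=-151/52
back: M3=-151/52
back: M2=131/38−5/19·-151/52=219/52
back: M1=-13/5−1/5·219/52=-179/52
M: M0=0, M1=-179/52, M2=219/52, M3=-151/52, M4=0
seg 0: a=-1, c=M0/2=0, d=(M1−M0)/(6·3)=-179/936, b=Δ0−h0·(2M0+M1)/6=953/312
seg 1: a=3, c=M1/2=-179/104, d=(M2−M1)/(6·2)=199/312, b=Δ1−h1·(2M1+M2)/6=-329/156
seg 2: a=-3, c=M2/2=219/104, d=(M3−M2)/(6·2)=-185/312, b=Δ2−h2·(2M2+M3)/6=-209/156
seg 3: a=-2, c=M3/2=-151/104, d=(M4−M3)/(6·1)=151/312, b=Δ3−h3·(2M3+M4)/6=-5/156
t_q=15/2 → seg 3, τ=1/2; S=-2+-5/156·τ+-151/104·τ²+151/312·τ³=-1929/832

  seg 0: a=-1 b=953/312 c=0 d=-179/936
  seg 1: a=3 b=-329/156 c=-179/104 d=199/312
  seg 2: a=-3 b=-209/156 c=219/104 d=-185/312
  seg 3: a=-2 b=-5/156 c=-151/104 d=151/312
S(15/2) = -1929/832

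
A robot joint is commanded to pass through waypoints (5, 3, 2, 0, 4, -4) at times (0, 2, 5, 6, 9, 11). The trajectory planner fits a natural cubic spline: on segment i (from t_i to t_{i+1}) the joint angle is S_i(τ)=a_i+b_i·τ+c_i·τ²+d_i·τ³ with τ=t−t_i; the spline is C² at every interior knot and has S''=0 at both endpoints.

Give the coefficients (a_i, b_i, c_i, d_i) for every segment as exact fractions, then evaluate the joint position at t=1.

  seg 0: a=5 b=-6691/4941 c=0 d=875/9882
  seg 1: a=3 b=-1441/4941 c=875/1647 d=-8081/44469
  seg 2: a=2 b=-9934/4941 c=-5456/4941 d=68/61
  seg 3: a=0 b=-4322/4941 c=11068/4941 d=-22294/44469
  seg 4: a=4 b=-4796/4941 c=-3742/1647 d=1871/4941
S(1) = 12301/3294

Δ: Δ0=-1, Δ1=-1/3, Δ2=-2, Δ3=4/3, Δ4=-4
row 1: diag=10, rhs=4; c'=3/10, d'=2/5
row 2: denom=8−3·3/10=71/10; d'=(-10−3·2/5)/(71/10)=-112/71
row 3: denom=8−1·10/71=558/71; d'=(20−1·-112/71)/(558/71)=766/279
row 4: denom=10−3·71/186=549/62; d'=(-32−3·766/279)/(549/62)=-7484/1647
back: M4=-7484/1647
back: M3=766/279−71/186·-7484/1647=22136/4941
back: M2=-112/71−10/71·22136/4941=-10912/4941
back: M1=2/5−3/10·-10912/4941=1750/1647
M: M0=0, M1=1750/1647, M2=-10912/4941, M3=22136/4941, M4=-7484/1647, M5=0
seg 0: a=5, c=M0/2=0, d=(M1−M0)/(6·2)=875/9882, b=Δ0−h0·(2M0+M1)/6=-6691/4941
seg 1: a=3, c=M1/2=875/1647, d=(M2−M1)/(6·3)=-8081/44469, b=Δ1−h1·(2M1+M2)/6=-1441/4941
seg 2: a=2, c=M2/2=-5456/4941, d=(M3−M2)/(6·1)=68/61, b=Δ2−h2·(2M2+M3)/6=-9934/4941
seg 3: a=0, c=M3/2=11068/4941, d=(M4−M3)/(6·3)=-22294/44469, b=Δ3−h3·(2M3+M4)/6=-4322/4941
seg 4: a=4, c=M4/2=-3742/1647, d=(M5−M4)/(6·2)=1871/4941, b=Δ4−h4·(2M4+M5)/6=-4796/4941
t_q=1 → seg 0, τ=1; S=5+-6691/4941·τ+0·τ²+875/9882·τ³=12301/3294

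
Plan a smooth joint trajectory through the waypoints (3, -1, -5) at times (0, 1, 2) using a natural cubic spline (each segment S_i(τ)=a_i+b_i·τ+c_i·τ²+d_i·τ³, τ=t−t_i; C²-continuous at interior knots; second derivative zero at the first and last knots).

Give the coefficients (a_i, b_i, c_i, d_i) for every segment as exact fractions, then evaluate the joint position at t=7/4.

  seg 0: a=3 b=-4 c=0 d=0
  seg 1: a=-1 b=-4 c=0 d=0
S(7/4) = -4

Δ: Δ0=-4, Δ1=-4
row 1: diag=4, rhs=0; c'=1/4, d'=0
back: M1=0
M: M0=0, M1=0, M2=0
seg 0: a=3, c=M0/2=0, d=(M1−M0)/(6·1)=0, b=Δ0−h0·(2M0+M1)/6=-4
seg 1: a=-1, c=M1/2=0, d=(M2−M1)/(6·1)=0, b=Δ1−h1·(2M1+M2)/6=-4
t_q=7/4 → seg 1, τ=3/4; S=-1+-4·τ+0·τ²+0·τ³=-4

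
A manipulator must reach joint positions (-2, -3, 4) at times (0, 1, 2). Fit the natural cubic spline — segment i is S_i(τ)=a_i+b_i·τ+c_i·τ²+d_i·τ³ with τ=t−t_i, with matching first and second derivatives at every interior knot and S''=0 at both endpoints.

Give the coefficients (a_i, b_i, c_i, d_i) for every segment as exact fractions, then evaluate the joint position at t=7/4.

Δ: Δ0=-1, Δ1=7
row 1: diag=4, rhs=48; c'=1/4, d'=12
back: M1=12
M: M0=0, M1=12, M2=0
seg 0: a=-2, c=M0/2=0, d=(M1−M0)/(6·1)=2, b=Δ0−h0·(2M0+M1)/6=-3
seg 1: a=-3, c=M1/2=6, d=(M2−M1)/(6·1)=-2, b=Δ1−h1·(2M1+M2)/6=3
t_q=7/4 → seg 1, τ=3/4; S=-3+3·τ+6·τ²+-2·τ³=57/32

  seg 0: a=-2 b=-3 c=0 d=2
  seg 1: a=-3 b=3 c=6 d=-2
S(7/4) = 57/32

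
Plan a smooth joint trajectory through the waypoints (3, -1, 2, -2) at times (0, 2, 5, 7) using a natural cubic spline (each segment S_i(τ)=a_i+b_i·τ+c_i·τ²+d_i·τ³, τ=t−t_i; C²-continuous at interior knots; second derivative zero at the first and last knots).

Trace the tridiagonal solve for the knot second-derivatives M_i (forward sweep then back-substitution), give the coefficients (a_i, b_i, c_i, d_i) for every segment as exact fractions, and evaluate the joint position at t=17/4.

Δ: Δ0=-2, Δ1=1, Δ2=-2
row 1: diag=10, rhs=18; c'=3/10, d'=9/5
row 2: denom=10−3·3/10=91/10; d'=(-18−3·9/5)/(91/10)=-18/7
back: M2=-18/7
back: M1=9/5−3/10·-18/7=18/7
M: M0=0, M1=18/7, M2=-18/7, M3=0
seg 0: a=3, c=M0/2=0, d=(M1−M0)/(6·2)=3/14, b=Δ0−h0·(2M0+M1)/6=-20/7
seg 1: a=-1, c=M1/2=9/7, d=(M2−M1)/(6·3)=-2/7, b=Δ1−h1·(2M1+M2)/6=-2/7
seg 2: a=2, c=M2/2=-9/7, d=(M3−M2)/(6·2)=3/14, b=Δ2−h2·(2M2+M3)/6=-2/7
t_q=17/4 → seg 1, τ=9/4; S=-1+-2/7·τ+9/7·τ²+-2/7·τ³=361/224

  seg 0: a=3 b=-20/7 c=0 d=3/14
  seg 1: a=-1 b=-2/7 c=9/7 d=-2/7
  seg 2: a=2 b=-2/7 c=-9/7 d=3/14
S(17/4) = 361/224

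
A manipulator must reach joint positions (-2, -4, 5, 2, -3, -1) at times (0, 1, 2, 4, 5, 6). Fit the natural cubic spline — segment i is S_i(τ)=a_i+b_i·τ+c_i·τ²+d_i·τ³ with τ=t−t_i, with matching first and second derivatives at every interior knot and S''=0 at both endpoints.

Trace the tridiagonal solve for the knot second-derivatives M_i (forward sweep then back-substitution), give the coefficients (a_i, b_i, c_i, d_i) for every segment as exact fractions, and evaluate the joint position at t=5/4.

Δ: Δ0=-2, Δ1=9, Δ2=-3/2, Δ3=-5, Δ4=2
row 1: diag=4, rhs=66; c'=1/4, d'=33/2
row 2: denom=6−1·1/4=23/4; d'=(-63−1·33/2)/(23/4)=-318/23
row 3: denom=6−2·8/23=122/23; d'=(-21−2·-318/23)/(122/23)=153/122
row 4: denom=4−1·23/122=465/122; d'=(42−1·153/122)/(465/122)=1657/155
back: M4=1657/155
back: M3=153/122−23/122·1657/155=-118/155
back: M2=-318/23−8/23·-118/155=-2102/155
back: M1=33/2−1/4·-2102/155=3083/155
M: M0=0, M1=3083/155, M2=-2102/155, M3=-118/155, M4=1657/155, M5=0
seg 0: a=-2, c=M0/2=0, d=(M1−M0)/(6·1)=3083/930, b=Δ0−h0·(2M0+M1)/6=-4943/930
seg 1: a=-4, c=M1/2=3083/310, d=(M2−M1)/(6·1)=-1037/186, b=Δ1−h1·(2M1+M2)/6=2153/465
seg 2: a=5, c=M2/2=-1051/155, d=(M3−M2)/(6·2)=16/15, b=Δ2−h2·(2M2+M3)/6=7249/930
seg 3: a=2, c=M3/2=-59/155, d=(M4−M3)/(6·1)=355/186, b=Δ3−h3·(2M3+M4)/6=-6071/930
seg 4: a=-3, c=M4/2=1657/310, d=(M5−M4)/(6·1)=-1657/930, b=Δ4−h4·(2M4+M5)/6=-727/465
t_q=5/4 → seg 1, τ=1/4; S=-4+2153/465·τ+3083/310·τ²+-1037/186·τ³=-45791/19840

  seg 0: a=-2 b=-4943/930 c=0 d=3083/930
  seg 1: a=-4 b=2153/465 c=3083/310 d=-1037/186
  seg 2: a=5 b=7249/930 c=-1051/155 d=16/15
  seg 3: a=2 b=-6071/930 c=-59/155 d=355/186
  seg 4: a=-3 b=-727/465 c=1657/310 d=-1657/930
S(5/4) = -45791/19840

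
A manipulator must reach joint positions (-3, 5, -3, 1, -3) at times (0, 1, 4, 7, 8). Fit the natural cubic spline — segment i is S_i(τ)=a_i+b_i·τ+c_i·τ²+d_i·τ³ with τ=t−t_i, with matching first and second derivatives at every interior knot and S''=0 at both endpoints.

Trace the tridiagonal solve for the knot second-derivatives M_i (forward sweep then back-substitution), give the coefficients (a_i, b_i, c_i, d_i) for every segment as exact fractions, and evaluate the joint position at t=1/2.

Δ: Δ0=8, Δ1=-8/3, Δ2=4/3, Δ3=-4
row 1: diag=8, rhs=-64; c'=3/8, d'=-8
row 2: denom=12−3·3/8=87/8; d'=(24−3·-8)/(87/8)=128/29
row 3: denom=8−3·8/29=208/29; d'=(-32−3·128/29)/(208/29)=-82/13
back: M3=-82/13
back: M2=128/29−8/29·-82/13=80/13
back: M1=-8−3/8·80/13=-134/13
M: M0=0, M1=-134/13, M2=80/13, M3=-82/13, M4=0
seg 0: a=-3, c=M0/2=0, d=(M1−M0)/(6·1)=-67/39, b=Δ0−h0·(2M0+M1)/6=379/39
seg 1: a=5, c=M1/2=-67/13, d=(M2−M1)/(6·3)=107/117, b=Δ1−h1·(2M1+M2)/6=178/39
seg 2: a=-3, c=M2/2=40/13, d=(M3−M2)/(6·3)=-9/13, b=Δ2−h2·(2M2+M3)/6=-5/3
seg 3: a=1, c=M3/2=-41/13, d=(M4−M3)/(6·1)=41/39, b=Δ3−h3·(2M3+M4)/6=-74/39
t_q=1/2 → seg 0, τ=1/2; S=-3+379/39·τ+0·τ²+-67/39·τ³=171/104

  seg 0: a=-3 b=379/39 c=0 d=-67/39
  seg 1: a=5 b=178/39 c=-67/13 d=107/117
  seg 2: a=-3 b=-5/3 c=40/13 d=-9/13
  seg 3: a=1 b=-74/39 c=-41/13 d=41/39
S(1/2) = 171/104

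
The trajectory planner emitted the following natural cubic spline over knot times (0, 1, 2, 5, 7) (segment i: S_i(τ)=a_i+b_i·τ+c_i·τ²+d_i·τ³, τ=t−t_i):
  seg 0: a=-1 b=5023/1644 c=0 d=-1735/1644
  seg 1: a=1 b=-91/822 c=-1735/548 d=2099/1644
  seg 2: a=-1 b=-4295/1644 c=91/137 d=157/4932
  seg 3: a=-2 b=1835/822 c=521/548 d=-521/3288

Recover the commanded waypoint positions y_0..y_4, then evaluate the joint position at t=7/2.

y_0=-1 y_1=1 y_2=-1 y_3=-2 y_4=5
S(7/2) = -14541/4384

y_0 = S_0(0) = a_0 = -1
y_1 = S_1(0) = a_1 = 1
y_2 = S_2(0) = a_2 = -1
y_3 = S_3(0) = a_3 = -2
y_4 = S_3(2) = 5
t_q=7/2 is in segment 2 (τ=3/2); S_2(τ)=-14541/4384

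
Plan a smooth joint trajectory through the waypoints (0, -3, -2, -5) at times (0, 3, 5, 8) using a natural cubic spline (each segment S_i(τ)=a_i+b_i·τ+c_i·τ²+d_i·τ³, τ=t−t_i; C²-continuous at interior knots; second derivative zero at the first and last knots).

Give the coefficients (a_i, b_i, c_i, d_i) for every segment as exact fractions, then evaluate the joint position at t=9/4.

  seg 0: a=0 b=-25/16 c=0 d=1/16
  seg 1: a=-3 b=1/8 c=9/16 d=-3/16
  seg 2: a=-2 b=1/8 c=-9/16 d=1/16
S(9/4) = -2871/1024

Δ: Δ0=-1, Δ1=1/2, Δ2=-1
row 1: diag=10, rhs=9; c'=1/5, d'=9/10
row 2: denom=10−2·1/5=48/5; d'=(-9−2·9/10)/(48/5)=-9/8
back: M2=-9/8
back: M1=9/10−1/5·-9/8=9/8
M: M0=0, M1=9/8, M2=-9/8, M3=0
seg 0: a=0, c=M0/2=0, d=(M1−M0)/(6·3)=1/16, b=Δ0−h0·(2M0+M1)/6=-25/16
seg 1: a=-3, c=M1/2=9/16, d=(M2−M1)/(6·2)=-3/16, b=Δ1−h1·(2M1+M2)/6=1/8
seg 2: a=-2, c=M2/2=-9/16, d=(M3−M2)/(6·3)=1/16, b=Δ2−h2·(2M2+M3)/6=1/8
t_q=9/4 → seg 0, τ=9/4; S=0+-25/16·τ+0·τ²+1/16·τ³=-2871/1024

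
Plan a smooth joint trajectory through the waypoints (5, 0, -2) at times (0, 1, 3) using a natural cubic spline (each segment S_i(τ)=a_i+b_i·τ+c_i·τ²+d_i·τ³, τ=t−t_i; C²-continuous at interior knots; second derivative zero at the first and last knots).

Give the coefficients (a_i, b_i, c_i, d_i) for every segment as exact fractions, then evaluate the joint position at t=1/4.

Δ: Δ0=-5, Δ1=-1
row 1: diag=6, rhs=24; c'=1/3, d'=4
back: M1=4
M: M0=0, M1=4, M2=0
seg 0: a=5, c=M0/2=0, d=(M1−M0)/(6·1)=2/3, b=Δ0−h0·(2M0+M1)/6=-17/3
seg 1: a=0, c=M1/2=2, d=(M2−M1)/(6·2)=-1/3, b=Δ1−h1·(2M1+M2)/6=-11/3
t_q=1/4 → seg 0, τ=1/4; S=5+-17/3·τ+0·τ²+2/3·τ³=115/32

  seg 0: a=5 b=-17/3 c=0 d=2/3
  seg 1: a=0 b=-11/3 c=2 d=-1/3
S(1/4) = 115/32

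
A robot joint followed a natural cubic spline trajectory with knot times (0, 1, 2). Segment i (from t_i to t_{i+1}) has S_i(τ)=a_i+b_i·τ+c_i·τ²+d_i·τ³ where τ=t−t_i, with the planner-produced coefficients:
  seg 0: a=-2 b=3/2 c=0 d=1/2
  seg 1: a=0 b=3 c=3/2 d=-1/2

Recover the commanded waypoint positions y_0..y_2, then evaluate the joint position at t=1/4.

y_0 = S_0(0) = a_0 = -2
y_1 = S_1(0) = a_1 = 0
y_2 = S_1(1) = 4
t_q=1/4 is in segment 0 (τ=1/4); S_0(τ)=-207/128

y_0=-2 y_1=0 y_2=4
S(1/4) = -207/128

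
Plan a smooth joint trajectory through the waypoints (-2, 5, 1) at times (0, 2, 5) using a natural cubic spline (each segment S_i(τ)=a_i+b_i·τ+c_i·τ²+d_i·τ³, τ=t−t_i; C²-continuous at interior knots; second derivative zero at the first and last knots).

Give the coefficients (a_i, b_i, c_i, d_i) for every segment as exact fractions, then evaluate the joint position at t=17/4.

Δ: Δ0=7/2, Δ1=-4/3
row 1: diag=10, rhs=-29; c'=3/10, d'=-29/10
back: M1=-29/10
M: M0=0, M1=-29/10, M2=0
seg 0: a=-2, c=M0/2=0, d=(M1−M0)/(6·2)=-29/120, b=Δ0−h0·(2M0+M1)/6=67/15
seg 1: a=5, c=M1/2=-29/20, d=(M2−M1)/(6·3)=29/180, b=Δ1−h1·(2M1+M2)/6=47/30
t_q=17/4 → seg 1, τ=9/4; S=5+47/30·τ+-29/20·τ²+29/180·τ³=773/256

  seg 0: a=-2 b=67/15 c=0 d=-29/120
  seg 1: a=5 b=47/30 c=-29/20 d=29/180
S(17/4) = 773/256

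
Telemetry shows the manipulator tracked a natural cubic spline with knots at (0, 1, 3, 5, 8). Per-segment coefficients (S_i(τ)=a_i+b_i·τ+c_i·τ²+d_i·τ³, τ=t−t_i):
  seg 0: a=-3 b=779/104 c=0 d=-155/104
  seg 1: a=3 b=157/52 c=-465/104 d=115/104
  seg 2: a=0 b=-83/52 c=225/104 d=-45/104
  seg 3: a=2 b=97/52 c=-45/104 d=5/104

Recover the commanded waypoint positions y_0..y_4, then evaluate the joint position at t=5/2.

y_0 = S_0(0) = a_0 = -3
y_1 = S_1(0) = a_1 = 3
y_2 = S_2(0) = a_2 = 0
y_3 = S_3(0) = a_3 = 2
y_4 = S_3(3) = 5
t_q=5/2 is in segment 1 (τ=3/2); S_1(τ)=999/832

y_0=-3 y_1=3 y_2=0 y_3=2 y_4=5
S(5/2) = 999/832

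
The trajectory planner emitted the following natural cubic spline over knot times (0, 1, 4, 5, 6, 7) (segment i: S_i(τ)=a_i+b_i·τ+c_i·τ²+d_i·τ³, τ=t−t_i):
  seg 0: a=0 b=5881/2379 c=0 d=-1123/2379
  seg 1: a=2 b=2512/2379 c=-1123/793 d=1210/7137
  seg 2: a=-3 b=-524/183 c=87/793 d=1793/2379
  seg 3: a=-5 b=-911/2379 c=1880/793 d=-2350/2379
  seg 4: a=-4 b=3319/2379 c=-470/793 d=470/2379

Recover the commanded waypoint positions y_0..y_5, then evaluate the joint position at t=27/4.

y_0=0 y_1=2 y_2=-3 y_3=-5 y_4=-4 y_5=-3
S(27/4) = -81297/25376

y_0 = S_0(0) = a_0 = 0
y_1 = S_1(0) = a_1 = 2
y_2 = S_2(0) = a_2 = -3
y_3 = S_3(0) = a_3 = -5
y_4 = S_4(0) = a_4 = -4
y_5 = S_4(1) = -3
t_q=27/4 is in segment 4 (τ=3/4); S_4(τ)=-81297/25376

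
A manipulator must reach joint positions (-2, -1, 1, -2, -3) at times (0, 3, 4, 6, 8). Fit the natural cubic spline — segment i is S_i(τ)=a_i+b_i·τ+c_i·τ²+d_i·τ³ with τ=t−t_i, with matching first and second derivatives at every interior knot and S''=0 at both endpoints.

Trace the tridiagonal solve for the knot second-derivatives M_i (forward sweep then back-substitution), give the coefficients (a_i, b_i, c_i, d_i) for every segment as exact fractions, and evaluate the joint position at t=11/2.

  seg 0: a=-2 b=-293/516 c=0 d=155/1548
  seg 1: a=-1 b=551/258 c=155/172 d=-535/516
  seg 2: a=1 b=427/516 c=-95/43 d=1079/2064
  seg 3: a=-2 b=-224/129 c=319/344 d=-319/2064
S(11/2) = -5313/5504

Δ: Δ0=1/3, Δ1=2, Δ2=-3/2, Δ3=-1/2
row 1: diag=8, rhs=10; c'=1/8, d'=5/4
row 2: denom=6−1·1/8=47/8; d'=(-21−1·5/4)/(47/8)=-178/47
row 3: denom=8−2·16/47=344/47; d'=(6−2·-178/47)/(344/47)=319/172
back: M3=319/172
back: M2=-178/47−16/47·319/172=-190/43
back: M1=5/4−1/8·-190/43=155/86
M: M0=0, M1=155/86, M2=-190/43, M3=319/172, M4=0
seg 0: a=-2, c=M0/2=0, d=(M1−M0)/(6·3)=155/1548, b=Δ0−h0·(2M0+M1)/6=-293/516
seg 1: a=-1, c=M1/2=155/172, d=(M2−M1)/(6·1)=-535/516, b=Δ1−h1·(2M1+M2)/6=551/258
seg 2: a=1, c=M2/2=-95/43, d=(M3−M2)/(6·2)=1079/2064, b=Δ2−h2·(2M2+M3)/6=427/516
seg 3: a=-2, c=M3/2=319/344, d=(M4−M3)/(6·2)=-319/2064, b=Δ3−h3·(2M3+M4)/6=-224/129
t_q=11/2 → seg 2, τ=3/2; S=1+427/516·τ+-95/43·τ²+1079/2064·τ³=-5313/5504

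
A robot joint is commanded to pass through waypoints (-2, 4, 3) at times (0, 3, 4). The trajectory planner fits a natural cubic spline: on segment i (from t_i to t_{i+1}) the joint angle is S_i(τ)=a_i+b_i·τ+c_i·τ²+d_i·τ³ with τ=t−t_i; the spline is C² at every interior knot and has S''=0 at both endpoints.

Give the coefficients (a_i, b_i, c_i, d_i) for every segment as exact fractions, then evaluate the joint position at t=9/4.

  seg 0: a=-2 b=25/8 c=0 d=-1/8
  seg 1: a=4 b=-1/4 c=-9/8 d=3/8
S(9/4) = 1847/512

Δ: Δ0=2, Δ1=-1
row 1: diag=8, rhs=-18; c'=1/8, d'=-9/4
back: M1=-9/4
M: M0=0, M1=-9/4, M2=0
seg 0: a=-2, c=M0/2=0, d=(M1−M0)/(6·3)=-1/8, b=Δ0−h0·(2M0+M1)/6=25/8
seg 1: a=4, c=M1/2=-9/8, d=(M2−M1)/(6·1)=3/8, b=Δ1−h1·(2M1+M2)/6=-1/4
t_q=9/4 → seg 0, τ=9/4; S=-2+25/8·τ+0·τ²+-1/8·τ³=1847/512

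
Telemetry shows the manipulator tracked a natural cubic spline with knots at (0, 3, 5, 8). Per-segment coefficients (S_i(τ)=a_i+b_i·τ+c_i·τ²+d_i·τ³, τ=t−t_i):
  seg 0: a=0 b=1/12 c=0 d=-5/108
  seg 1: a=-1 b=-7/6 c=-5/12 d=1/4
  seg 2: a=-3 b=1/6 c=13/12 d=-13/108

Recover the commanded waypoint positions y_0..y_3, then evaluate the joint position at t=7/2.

y_0 = S_0(0) = a_0 = 0
y_1 = S_1(0) = a_1 = -1
y_2 = S_2(0) = a_2 = -3
y_3 = S_2(3) = 4
t_q=7/2 is in segment 1 (τ=1/2); S_1(τ)=-53/32

y_0=0 y_1=-1 y_2=-3 y_3=4
S(7/2) = -53/32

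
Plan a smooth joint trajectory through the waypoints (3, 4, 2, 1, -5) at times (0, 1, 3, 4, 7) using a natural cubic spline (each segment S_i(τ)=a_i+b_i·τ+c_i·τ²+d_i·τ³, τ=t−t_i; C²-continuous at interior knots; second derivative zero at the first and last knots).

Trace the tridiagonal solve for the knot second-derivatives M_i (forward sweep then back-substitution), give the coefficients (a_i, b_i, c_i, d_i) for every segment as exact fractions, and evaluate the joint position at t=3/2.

Δ: Δ0=1, Δ1=-1, Δ2=-1, Δ3=-2
row 1: diag=6, rhs=-12; c'=1/3, d'=-2
row 2: denom=6−2·1/3=16/3; d'=(0−2·-2)/(16/3)=3/4
row 3: denom=8−1·3/16=125/16; d'=(-6−1·3/4)/(125/16)=-108/125
back: M3=-108/125
back: M2=3/4−3/16·-108/125=114/125
back: M1=-2−1/3·114/125=-288/125
M: M0=0, M1=-288/125, M2=114/125, M3=-108/125, M4=0
seg 0: a=3, c=M0/2=0, d=(M1−M0)/(6·1)=-48/125, b=Δ0−h0·(2M0+M1)/6=173/125
seg 1: a=4, c=M1/2=-144/125, d=(M2−M1)/(6·2)=67/250, b=Δ1−h1·(2M1+M2)/6=29/125
seg 2: a=2, c=M2/2=57/125, d=(M3−M2)/(6·1)=-37/125, b=Δ2−h2·(2M2+M3)/6=-29/25
seg 3: a=1, c=M3/2=-54/125, d=(M4−M3)/(6·3)=6/125, b=Δ3−h3·(2M3+M4)/6=-142/125
t_q=3/2 → seg 1, τ=1/2; S=4+29/125·τ+-144/125·τ²+67/250·τ³=7723/2000

  seg 0: a=3 b=173/125 c=0 d=-48/125
  seg 1: a=4 b=29/125 c=-144/125 d=67/250
  seg 2: a=2 b=-29/25 c=57/125 d=-37/125
  seg 3: a=1 b=-142/125 c=-54/125 d=6/125
S(3/2) = 7723/2000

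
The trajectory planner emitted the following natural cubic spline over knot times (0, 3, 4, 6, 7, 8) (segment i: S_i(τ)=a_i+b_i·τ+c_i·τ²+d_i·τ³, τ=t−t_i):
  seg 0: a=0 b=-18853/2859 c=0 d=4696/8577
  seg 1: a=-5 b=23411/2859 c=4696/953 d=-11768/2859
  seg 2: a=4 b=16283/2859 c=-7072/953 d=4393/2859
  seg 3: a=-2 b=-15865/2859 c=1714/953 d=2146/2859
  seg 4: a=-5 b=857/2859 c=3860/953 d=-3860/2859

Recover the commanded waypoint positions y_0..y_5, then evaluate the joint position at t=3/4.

y_0 = S_0(0) = a_0 = 0
y_1 = S_1(0) = a_1 = -5
y_2 = S_2(0) = a_2 = 4
y_3 = S_3(0) = a_3 = -2
y_4 = S_4(0) = a_4 = -5
y_5 = S_4(1) = -2
t_q=3/4 is in segment 0 (τ=3/4); S_0(τ)=-35945/7624

y_0=0 y_1=-5 y_2=4 y_3=-2 y_4=-5 y_5=-2
S(3/4) = -35945/7624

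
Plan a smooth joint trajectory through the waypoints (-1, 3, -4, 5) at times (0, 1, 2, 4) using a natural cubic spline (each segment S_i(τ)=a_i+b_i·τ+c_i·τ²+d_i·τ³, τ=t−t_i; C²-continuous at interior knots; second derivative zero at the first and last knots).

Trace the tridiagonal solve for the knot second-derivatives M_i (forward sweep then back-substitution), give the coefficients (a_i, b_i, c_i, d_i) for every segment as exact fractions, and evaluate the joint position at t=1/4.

Δ: Δ0=4, Δ1=-7, Δ2=9/2
row 1: diag=4, rhs=-66; c'=1/4, d'=-33/2
row 2: denom=6−1·1/4=23/4; d'=(69−1·-33/2)/(23/4)=342/23
back: M2=342/23
back: M1=-33/2−1/4·342/23=-465/23
M: M0=0, M1=-465/23, M2=342/23, M3=0
seg 0: a=-1, c=M0/2=0, d=(M1−M0)/(6·1)=-155/46, b=Δ0−h0·(2M0+M1)/6=339/46
seg 1: a=3, c=M1/2=-465/46, d=(M2−M1)/(6·1)=269/46, b=Δ1−h1·(2M1+M2)/6=-63/23
seg 2: a=-4, c=M2/2=171/23, d=(M3−M2)/(6·2)=-57/46, b=Δ2−h2·(2M2+M3)/6=-249/46
t_q=1/4 → seg 0, τ=1/4; S=-1+339/46·τ+0·τ²+-155/46·τ³=2325/2944

  seg 0: a=-1 b=339/46 c=0 d=-155/46
  seg 1: a=3 b=-63/23 c=-465/46 d=269/46
  seg 2: a=-4 b=-249/46 c=171/23 d=-57/46
S(1/4) = 2325/2944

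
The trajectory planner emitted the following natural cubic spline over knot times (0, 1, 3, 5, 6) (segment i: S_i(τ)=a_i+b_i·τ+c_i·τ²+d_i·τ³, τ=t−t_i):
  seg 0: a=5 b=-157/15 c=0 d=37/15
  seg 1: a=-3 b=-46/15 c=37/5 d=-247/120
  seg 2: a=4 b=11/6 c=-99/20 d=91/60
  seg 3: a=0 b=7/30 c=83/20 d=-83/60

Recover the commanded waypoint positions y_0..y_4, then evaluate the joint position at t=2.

y_0=5 y_1=-3 y_2=4 y_3=0 y_4=3
S(2) = -29/40

y_0 = S_0(0) = a_0 = 5
y_1 = S_1(0) = a_1 = -3
y_2 = S_2(0) = a_2 = 4
y_3 = S_3(0) = a_3 = 0
y_4 = S_3(1) = 3
t_q=2 is in segment 1 (τ=1); S_1(τ)=-29/40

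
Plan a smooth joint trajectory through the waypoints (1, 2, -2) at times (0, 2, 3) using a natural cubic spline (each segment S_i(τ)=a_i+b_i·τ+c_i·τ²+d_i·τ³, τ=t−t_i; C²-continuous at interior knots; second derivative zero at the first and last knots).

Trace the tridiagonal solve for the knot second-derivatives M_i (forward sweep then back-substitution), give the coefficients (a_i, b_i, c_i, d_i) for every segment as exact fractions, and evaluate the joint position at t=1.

Δ: Δ0=1/2, Δ1=-4
row 1: diag=6, rhs=-27; c'=1/6, d'=-9/2
back: M1=-9/2
M: M0=0, M1=-9/2, M2=0
seg 0: a=1, c=M0/2=0, d=(M1−M0)/(6·2)=-3/8, b=Δ0−h0·(2M0+M1)/6=2
seg 1: a=2, c=M1/2=-9/4, d=(M2−M1)/(6·1)=3/4, b=Δ1−h1·(2M1+M2)/6=-5/2
t_q=1 → seg 0, τ=1; S=1+2·τ+0·τ²+-3/8·τ³=21/8

  seg 0: a=1 b=2 c=0 d=-3/8
  seg 1: a=2 b=-5/2 c=-9/4 d=3/4
S(1) = 21/8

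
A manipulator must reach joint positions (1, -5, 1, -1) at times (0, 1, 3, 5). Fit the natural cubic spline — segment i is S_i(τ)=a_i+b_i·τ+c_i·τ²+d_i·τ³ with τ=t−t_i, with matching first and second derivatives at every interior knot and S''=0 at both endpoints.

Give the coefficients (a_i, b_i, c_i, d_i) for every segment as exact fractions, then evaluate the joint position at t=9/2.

Δ: Δ0=-6, Δ1=3, Δ2=-1
row 1: diag=6, rhs=54; c'=1/3, d'=9
row 2: denom=8−2·1/3=22/3; d'=(-24−2·9)/(22/3)=-63/11
back: M2=-63/11
back: M1=9−1/3·-63/11=120/11
M: M0=0, M1=120/11, M2=-63/11, M3=0
seg 0: a=1, c=M0/2=0, d=(M1−M0)/(6·1)=20/11, b=Δ0−h0·(2M0+M1)/6=-86/11
seg 1: a=-5, c=M1/2=60/11, d=(M2−M1)/(6·2)=-61/44, b=Δ1−h1·(2M1+M2)/6=-26/11
seg 2: a=1, c=M2/2=-63/22, d=(M3−M2)/(6·2)=21/44, b=Δ2−h2·(2M2+M3)/6=31/11
t_q=9/2 → seg 2, τ=3/2; S=1+31/11·τ+-63/22·τ²+21/44·τ³=139/352

  seg 0: a=1 b=-86/11 c=0 d=20/11
  seg 1: a=-5 b=-26/11 c=60/11 d=-61/44
  seg 2: a=1 b=31/11 c=-63/22 d=21/44
S(9/2) = 139/352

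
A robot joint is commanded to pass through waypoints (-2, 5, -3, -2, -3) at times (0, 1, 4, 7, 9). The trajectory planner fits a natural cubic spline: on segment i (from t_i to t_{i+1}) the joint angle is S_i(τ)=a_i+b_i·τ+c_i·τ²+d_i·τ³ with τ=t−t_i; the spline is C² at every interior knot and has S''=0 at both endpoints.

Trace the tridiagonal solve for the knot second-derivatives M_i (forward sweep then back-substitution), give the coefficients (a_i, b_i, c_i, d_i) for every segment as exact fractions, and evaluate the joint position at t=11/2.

Δ: Δ0=7, Δ1=-8/3, Δ2=1/3, Δ3=-1/2
row 1: diag=8, rhs=-58; c'=3/8, d'=-29/4
row 2: denom=12−3·3/8=87/8; d'=(18−3·-29/4)/(87/8)=106/29
row 3: denom=10−3·8/29=266/29; d'=(-5−3·106/29)/(266/29)=-463/266
back: M3=-463/266
back: M2=106/29−8/29·-463/266=550/133
back: M1=-29/4−3/8·550/133=-2341/266
M: M0=0, M1=-2341/266, M2=550/133, M3=-463/266, M4=0
seg 0: a=-2, c=M0/2=0, d=(M1−M0)/(6·1)=-2341/1596, b=Δ0−h0·(2M0+M1)/6=13513/1596
seg 1: a=5, c=M1/2=-2341/532, d=(M2−M1)/(6·3)=1147/1596, b=Δ1−h1·(2M1+M2)/6=3245/798
seg 2: a=-3, c=M2/2=275/133, d=(M3−M2)/(6·3)=-521/1596, b=Δ2−h2·(2M2+M3)/6=-4679/1596
seg 3: a=-2, c=M3/2=-463/532, d=(M4−M3)/(6·2)=463/3192, b=Δ3−h3·(2M3+M4)/6=527/798
t_q=11/2 → seg 2, τ=3/2; S=-3+-4679/1596·τ+275/133·τ²+-521/1596·τ³=-2339/608

  seg 0: a=-2 b=13513/1596 c=0 d=-2341/1596
  seg 1: a=5 b=3245/798 c=-2341/532 d=1147/1596
  seg 2: a=-3 b=-4679/1596 c=275/133 d=-521/1596
  seg 3: a=-2 b=527/798 c=-463/532 d=463/3192
S(11/2) = -2339/608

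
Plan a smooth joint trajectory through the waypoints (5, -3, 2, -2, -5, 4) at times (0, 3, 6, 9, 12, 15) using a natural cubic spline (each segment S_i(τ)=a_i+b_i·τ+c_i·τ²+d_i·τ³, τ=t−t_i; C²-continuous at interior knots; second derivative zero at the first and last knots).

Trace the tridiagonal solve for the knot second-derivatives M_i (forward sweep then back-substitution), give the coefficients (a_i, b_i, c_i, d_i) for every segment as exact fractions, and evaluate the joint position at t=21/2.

  seg 0: a=5 b=-133/33 c=0 d=5/33
  seg 1: a=-3 b=2/33 c=15/11 d=-82/297
  seg 2: a=2 b=26/33 c=-37/33 d=41/297
  seg 3: a=-2 b=-73/33 c=4/33 d=28/297
  seg 4: a=-5 b=35/33 c=32/33 d=-32/297
S(21/2) = -52/11

Δ: Δ0=-8/3, Δ1=5/3, Δ2=-4/3, Δ3=-1, Δ4=3
row 1: diag=12, rhs=26; c'=1/4, d'=13/6
row 2: denom=12−3·1/4=45/4; d'=(-18−3·13/6)/(45/4)=-98/45
row 3: denom=12−3·4/15=56/5; d'=(2−3·-98/45)/(56/5)=16/21
row 4: denom=12−3·15/56=627/56; d'=(24−3·16/21)/(627/56)=64/33
back: M4=64/33
back: M3=16/21−15/56·64/33=8/33
back: M2=-98/45−4/15·8/33=-74/33
back: M1=13/6−1/4·-74/33=30/11
M: M0=0, M1=30/11, M2=-74/33, M3=8/33, M4=64/33, M5=0
seg 0: a=5, c=M0/2=0, d=(M1−M0)/(6·3)=5/33, b=Δ0−h0·(2M0+M1)/6=-133/33
seg 1: a=-3, c=M1/2=15/11, d=(M2−M1)/(6·3)=-82/297, b=Δ1−h1·(2M1+M2)/6=2/33
seg 2: a=2, c=M2/2=-37/33, d=(M3−M2)/(6·3)=41/297, b=Δ2−h2·(2M2+M3)/6=26/33
seg 3: a=-2, c=M3/2=4/33, d=(M4−M3)/(6·3)=28/297, b=Δ3−h3·(2M3+M4)/6=-73/33
seg 4: a=-5, c=M4/2=32/33, d=(M5−M4)/(6·3)=-32/297, b=Δ4−h4·(2M4+M5)/6=35/33
t_q=21/2 → seg 3, τ=3/2; S=-2+-73/33·τ+4/33·τ²+28/297·τ³=-52/11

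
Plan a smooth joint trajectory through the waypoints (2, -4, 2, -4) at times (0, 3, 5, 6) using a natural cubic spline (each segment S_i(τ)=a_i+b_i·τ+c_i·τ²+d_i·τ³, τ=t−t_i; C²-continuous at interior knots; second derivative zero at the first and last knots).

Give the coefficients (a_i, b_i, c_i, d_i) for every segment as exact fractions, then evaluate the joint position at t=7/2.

  seg 0: a=2 b=-32/7 c=0 d=2/7
  seg 1: a=-4 b=22/7 c=18/7 d=-37/28
  seg 2: a=2 b=-17/7 c=-75/14 d=25/14
S(7/2) = -437/224

Δ: Δ0=-2, Δ1=3, Δ2=-6
row 1: diag=10, rhs=30; c'=1/5, d'=3
row 2: denom=6−2·1/5=28/5; d'=(-54−2·3)/(28/5)=-75/7
back: M2=-75/7
back: M1=3−1/5·-75/7=36/7
M: M0=0, M1=36/7, M2=-75/7, M3=0
seg 0: a=2, c=M0/2=0, d=(M1−M0)/(6·3)=2/7, b=Δ0−h0·(2M0+M1)/6=-32/7
seg 1: a=-4, c=M1/2=18/7, d=(M2−M1)/(6·2)=-37/28, b=Δ1−h1·(2M1+M2)/6=22/7
seg 2: a=2, c=M2/2=-75/14, d=(M3−M2)/(6·1)=25/14, b=Δ2−h2·(2M2+M3)/6=-17/7
t_q=7/2 → seg 1, τ=1/2; S=-4+22/7·τ+18/7·τ²+-37/28·τ³=-437/224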